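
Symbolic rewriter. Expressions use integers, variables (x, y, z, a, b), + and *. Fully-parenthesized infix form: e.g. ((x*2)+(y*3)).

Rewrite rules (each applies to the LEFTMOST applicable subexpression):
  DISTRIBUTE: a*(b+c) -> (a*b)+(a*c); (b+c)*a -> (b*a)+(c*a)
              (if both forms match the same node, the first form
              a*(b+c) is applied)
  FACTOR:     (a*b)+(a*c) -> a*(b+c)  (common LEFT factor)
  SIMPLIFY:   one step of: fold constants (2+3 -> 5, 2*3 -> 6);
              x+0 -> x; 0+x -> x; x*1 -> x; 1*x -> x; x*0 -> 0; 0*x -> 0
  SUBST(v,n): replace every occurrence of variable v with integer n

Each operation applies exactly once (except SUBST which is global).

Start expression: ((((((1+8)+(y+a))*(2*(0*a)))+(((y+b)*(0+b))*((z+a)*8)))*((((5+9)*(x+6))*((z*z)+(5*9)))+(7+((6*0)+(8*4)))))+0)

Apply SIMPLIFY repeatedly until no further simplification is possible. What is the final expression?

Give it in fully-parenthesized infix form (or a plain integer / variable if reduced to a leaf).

Answer: ((((y+b)*b)*((z+a)*8))*(((14*(x+6))*((z*z)+45))+39))

Derivation:
Start: ((((((1+8)+(y+a))*(2*(0*a)))+(((y+b)*(0+b))*((z+a)*8)))*((((5+9)*(x+6))*((z*z)+(5*9)))+(7+((6*0)+(8*4)))))+0)
Step 1: at root: ((((((1+8)+(y+a))*(2*(0*a)))+(((y+b)*(0+b))*((z+a)*8)))*((((5+9)*(x+6))*((z*z)+(5*9)))+(7+((6*0)+(8*4)))))+0) -> (((((1+8)+(y+a))*(2*(0*a)))+(((y+b)*(0+b))*((z+a)*8)))*((((5+9)*(x+6))*((z*z)+(5*9)))+(7+((6*0)+(8*4))))); overall: ((((((1+8)+(y+a))*(2*(0*a)))+(((y+b)*(0+b))*((z+a)*8)))*((((5+9)*(x+6))*((z*z)+(5*9)))+(7+((6*0)+(8*4)))))+0) -> (((((1+8)+(y+a))*(2*(0*a)))+(((y+b)*(0+b))*((z+a)*8)))*((((5+9)*(x+6))*((z*z)+(5*9)))+(7+((6*0)+(8*4)))))
Step 2: at LLLL: (1+8) -> 9; overall: (((((1+8)+(y+a))*(2*(0*a)))+(((y+b)*(0+b))*((z+a)*8)))*((((5+9)*(x+6))*((z*z)+(5*9)))+(7+((6*0)+(8*4))))) -> ((((9+(y+a))*(2*(0*a)))+(((y+b)*(0+b))*((z+a)*8)))*((((5+9)*(x+6))*((z*z)+(5*9)))+(7+((6*0)+(8*4)))))
Step 3: at LLRR: (0*a) -> 0; overall: ((((9+(y+a))*(2*(0*a)))+(((y+b)*(0+b))*((z+a)*8)))*((((5+9)*(x+6))*((z*z)+(5*9)))+(7+((6*0)+(8*4))))) -> ((((9+(y+a))*(2*0))+(((y+b)*(0+b))*((z+a)*8)))*((((5+9)*(x+6))*((z*z)+(5*9)))+(7+((6*0)+(8*4)))))
Step 4: at LLR: (2*0) -> 0; overall: ((((9+(y+a))*(2*0))+(((y+b)*(0+b))*((z+a)*8)))*((((5+9)*(x+6))*((z*z)+(5*9)))+(7+((6*0)+(8*4))))) -> ((((9+(y+a))*0)+(((y+b)*(0+b))*((z+a)*8)))*((((5+9)*(x+6))*((z*z)+(5*9)))+(7+((6*0)+(8*4)))))
Step 5: at LL: ((9+(y+a))*0) -> 0; overall: ((((9+(y+a))*0)+(((y+b)*(0+b))*((z+a)*8)))*((((5+9)*(x+6))*((z*z)+(5*9)))+(7+((6*0)+(8*4))))) -> ((0+(((y+b)*(0+b))*((z+a)*8)))*((((5+9)*(x+6))*((z*z)+(5*9)))+(7+((6*0)+(8*4)))))
Step 6: at L: (0+(((y+b)*(0+b))*((z+a)*8))) -> (((y+b)*(0+b))*((z+a)*8)); overall: ((0+(((y+b)*(0+b))*((z+a)*8)))*((((5+9)*(x+6))*((z*z)+(5*9)))+(7+((6*0)+(8*4))))) -> ((((y+b)*(0+b))*((z+a)*8))*((((5+9)*(x+6))*((z*z)+(5*9)))+(7+((6*0)+(8*4)))))
Step 7: at LLR: (0+b) -> b; overall: ((((y+b)*(0+b))*((z+a)*8))*((((5+9)*(x+6))*((z*z)+(5*9)))+(7+((6*0)+(8*4))))) -> ((((y+b)*b)*((z+a)*8))*((((5+9)*(x+6))*((z*z)+(5*9)))+(7+((6*0)+(8*4)))))
Step 8: at RLLL: (5+9) -> 14; overall: ((((y+b)*b)*((z+a)*8))*((((5+9)*(x+6))*((z*z)+(5*9)))+(7+((6*0)+(8*4))))) -> ((((y+b)*b)*((z+a)*8))*(((14*(x+6))*((z*z)+(5*9)))+(7+((6*0)+(8*4)))))
Step 9: at RLRR: (5*9) -> 45; overall: ((((y+b)*b)*((z+a)*8))*(((14*(x+6))*((z*z)+(5*9)))+(7+((6*0)+(8*4))))) -> ((((y+b)*b)*((z+a)*8))*(((14*(x+6))*((z*z)+45))+(7+((6*0)+(8*4)))))
Step 10: at RRRL: (6*0) -> 0; overall: ((((y+b)*b)*((z+a)*8))*(((14*(x+6))*((z*z)+45))+(7+((6*0)+(8*4))))) -> ((((y+b)*b)*((z+a)*8))*(((14*(x+6))*((z*z)+45))+(7+(0+(8*4)))))
Step 11: at RRR: (0+(8*4)) -> (8*4); overall: ((((y+b)*b)*((z+a)*8))*(((14*(x+6))*((z*z)+45))+(7+(0+(8*4))))) -> ((((y+b)*b)*((z+a)*8))*(((14*(x+6))*((z*z)+45))+(7+(8*4))))
Step 12: at RRR: (8*4) -> 32; overall: ((((y+b)*b)*((z+a)*8))*(((14*(x+6))*((z*z)+45))+(7+(8*4)))) -> ((((y+b)*b)*((z+a)*8))*(((14*(x+6))*((z*z)+45))+(7+32)))
Step 13: at RR: (7+32) -> 39; overall: ((((y+b)*b)*((z+a)*8))*(((14*(x+6))*((z*z)+45))+(7+32))) -> ((((y+b)*b)*((z+a)*8))*(((14*(x+6))*((z*z)+45))+39))
Fixed point: ((((y+b)*b)*((z+a)*8))*(((14*(x+6))*((z*z)+45))+39))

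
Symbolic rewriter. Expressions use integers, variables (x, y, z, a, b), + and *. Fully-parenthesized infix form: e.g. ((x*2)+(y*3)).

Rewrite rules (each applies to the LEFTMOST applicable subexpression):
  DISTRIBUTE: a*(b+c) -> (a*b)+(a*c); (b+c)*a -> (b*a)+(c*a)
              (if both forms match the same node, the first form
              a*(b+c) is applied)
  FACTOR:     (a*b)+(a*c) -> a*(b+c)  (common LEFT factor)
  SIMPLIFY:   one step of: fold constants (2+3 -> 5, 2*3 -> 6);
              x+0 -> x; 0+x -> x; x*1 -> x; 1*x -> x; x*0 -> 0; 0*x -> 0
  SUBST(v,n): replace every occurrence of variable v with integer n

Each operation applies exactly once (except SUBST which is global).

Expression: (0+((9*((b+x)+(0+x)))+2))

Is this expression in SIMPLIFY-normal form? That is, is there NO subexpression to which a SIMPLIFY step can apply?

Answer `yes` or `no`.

Expression: (0+((9*((b+x)+(0+x)))+2))
Scanning for simplifiable subexpressions (pre-order)...
  at root: (0+((9*((b+x)+(0+x)))+2)) (SIMPLIFIABLE)
  at R: ((9*((b+x)+(0+x)))+2) (not simplifiable)
  at RL: (9*((b+x)+(0+x))) (not simplifiable)
  at RLR: ((b+x)+(0+x)) (not simplifiable)
  at RLRL: (b+x) (not simplifiable)
  at RLRR: (0+x) (SIMPLIFIABLE)
Found simplifiable subexpr at path root: (0+((9*((b+x)+(0+x)))+2))
One SIMPLIFY step would give: ((9*((b+x)+(0+x)))+2)
-> NOT in normal form.

Answer: no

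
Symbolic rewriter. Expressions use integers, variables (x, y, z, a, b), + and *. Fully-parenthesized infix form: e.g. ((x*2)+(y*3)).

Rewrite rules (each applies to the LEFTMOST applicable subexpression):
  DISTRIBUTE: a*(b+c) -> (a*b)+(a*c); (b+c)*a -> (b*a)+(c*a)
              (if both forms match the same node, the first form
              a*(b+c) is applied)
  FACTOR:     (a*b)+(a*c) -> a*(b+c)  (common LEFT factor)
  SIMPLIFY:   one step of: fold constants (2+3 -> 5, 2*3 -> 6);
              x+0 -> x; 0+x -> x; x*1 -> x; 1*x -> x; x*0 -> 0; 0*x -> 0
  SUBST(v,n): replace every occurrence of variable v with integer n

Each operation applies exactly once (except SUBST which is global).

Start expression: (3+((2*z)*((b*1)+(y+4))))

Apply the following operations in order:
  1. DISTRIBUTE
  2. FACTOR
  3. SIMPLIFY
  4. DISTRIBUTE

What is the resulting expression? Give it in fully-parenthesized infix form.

Start: (3+((2*z)*((b*1)+(y+4))))
Apply DISTRIBUTE at R (target: ((2*z)*((b*1)+(y+4)))): (3+((2*z)*((b*1)+(y+4)))) -> (3+(((2*z)*(b*1))+((2*z)*(y+4))))
Apply FACTOR at R (target: (((2*z)*(b*1))+((2*z)*(y+4)))): (3+(((2*z)*(b*1))+((2*z)*(y+4)))) -> (3+((2*z)*((b*1)+(y+4))))
Apply SIMPLIFY at RRL (target: (b*1)): (3+((2*z)*((b*1)+(y+4)))) -> (3+((2*z)*(b+(y+4))))
Apply DISTRIBUTE at R (target: ((2*z)*(b+(y+4)))): (3+((2*z)*(b+(y+4)))) -> (3+(((2*z)*b)+((2*z)*(y+4))))

Answer: (3+(((2*z)*b)+((2*z)*(y+4))))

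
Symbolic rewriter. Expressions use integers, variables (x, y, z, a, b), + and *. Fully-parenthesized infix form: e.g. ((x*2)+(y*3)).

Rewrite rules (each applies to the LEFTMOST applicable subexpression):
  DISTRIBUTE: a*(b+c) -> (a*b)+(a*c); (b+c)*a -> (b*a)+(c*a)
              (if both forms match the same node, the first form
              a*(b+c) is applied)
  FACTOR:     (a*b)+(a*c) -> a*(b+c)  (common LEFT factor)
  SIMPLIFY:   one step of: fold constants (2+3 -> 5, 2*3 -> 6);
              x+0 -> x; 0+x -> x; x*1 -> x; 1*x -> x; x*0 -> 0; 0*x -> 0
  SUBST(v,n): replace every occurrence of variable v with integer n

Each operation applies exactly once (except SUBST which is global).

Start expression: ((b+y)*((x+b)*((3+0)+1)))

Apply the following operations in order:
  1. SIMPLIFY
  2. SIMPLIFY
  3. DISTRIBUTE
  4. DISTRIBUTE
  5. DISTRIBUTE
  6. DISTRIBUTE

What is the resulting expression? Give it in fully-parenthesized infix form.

Start: ((b+y)*((x+b)*((3+0)+1)))
Apply SIMPLIFY at RRL (target: (3+0)): ((b+y)*((x+b)*((3+0)+1))) -> ((b+y)*((x+b)*(3+1)))
Apply SIMPLIFY at RR (target: (3+1)): ((b+y)*((x+b)*(3+1))) -> ((b+y)*((x+b)*4))
Apply DISTRIBUTE at root (target: ((b+y)*((x+b)*4))): ((b+y)*((x+b)*4)) -> ((b*((x+b)*4))+(y*((x+b)*4)))
Apply DISTRIBUTE at LR (target: ((x+b)*4)): ((b*((x+b)*4))+(y*((x+b)*4))) -> ((b*((x*4)+(b*4)))+(y*((x+b)*4)))
Apply DISTRIBUTE at L (target: (b*((x*4)+(b*4)))): ((b*((x*4)+(b*4)))+(y*((x+b)*4))) -> (((b*(x*4))+(b*(b*4)))+(y*((x+b)*4)))
Apply DISTRIBUTE at RR (target: ((x+b)*4)): (((b*(x*4))+(b*(b*4)))+(y*((x+b)*4))) -> (((b*(x*4))+(b*(b*4)))+(y*((x*4)+(b*4))))

Answer: (((b*(x*4))+(b*(b*4)))+(y*((x*4)+(b*4))))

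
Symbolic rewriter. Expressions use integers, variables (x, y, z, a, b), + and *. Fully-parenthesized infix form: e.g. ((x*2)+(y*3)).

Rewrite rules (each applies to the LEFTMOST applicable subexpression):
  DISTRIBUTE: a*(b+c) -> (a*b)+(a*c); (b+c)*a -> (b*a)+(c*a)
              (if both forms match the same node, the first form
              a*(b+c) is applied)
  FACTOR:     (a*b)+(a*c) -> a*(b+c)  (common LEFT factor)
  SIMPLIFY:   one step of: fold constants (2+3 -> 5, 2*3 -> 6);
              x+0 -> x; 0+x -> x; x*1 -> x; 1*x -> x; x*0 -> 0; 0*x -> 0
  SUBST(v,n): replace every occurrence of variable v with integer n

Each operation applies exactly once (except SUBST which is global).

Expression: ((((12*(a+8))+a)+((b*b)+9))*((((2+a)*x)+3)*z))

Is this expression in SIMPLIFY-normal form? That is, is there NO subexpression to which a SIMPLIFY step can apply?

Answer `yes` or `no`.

Answer: yes

Derivation:
Expression: ((((12*(a+8))+a)+((b*b)+9))*((((2+a)*x)+3)*z))
Scanning for simplifiable subexpressions (pre-order)...
  at root: ((((12*(a+8))+a)+((b*b)+9))*((((2+a)*x)+3)*z)) (not simplifiable)
  at L: (((12*(a+8))+a)+((b*b)+9)) (not simplifiable)
  at LL: ((12*(a+8))+a) (not simplifiable)
  at LLL: (12*(a+8)) (not simplifiable)
  at LLLR: (a+8) (not simplifiable)
  at LR: ((b*b)+9) (not simplifiable)
  at LRL: (b*b) (not simplifiable)
  at R: ((((2+a)*x)+3)*z) (not simplifiable)
  at RL: (((2+a)*x)+3) (not simplifiable)
  at RLL: ((2+a)*x) (not simplifiable)
  at RLLL: (2+a) (not simplifiable)
Result: no simplifiable subexpression found -> normal form.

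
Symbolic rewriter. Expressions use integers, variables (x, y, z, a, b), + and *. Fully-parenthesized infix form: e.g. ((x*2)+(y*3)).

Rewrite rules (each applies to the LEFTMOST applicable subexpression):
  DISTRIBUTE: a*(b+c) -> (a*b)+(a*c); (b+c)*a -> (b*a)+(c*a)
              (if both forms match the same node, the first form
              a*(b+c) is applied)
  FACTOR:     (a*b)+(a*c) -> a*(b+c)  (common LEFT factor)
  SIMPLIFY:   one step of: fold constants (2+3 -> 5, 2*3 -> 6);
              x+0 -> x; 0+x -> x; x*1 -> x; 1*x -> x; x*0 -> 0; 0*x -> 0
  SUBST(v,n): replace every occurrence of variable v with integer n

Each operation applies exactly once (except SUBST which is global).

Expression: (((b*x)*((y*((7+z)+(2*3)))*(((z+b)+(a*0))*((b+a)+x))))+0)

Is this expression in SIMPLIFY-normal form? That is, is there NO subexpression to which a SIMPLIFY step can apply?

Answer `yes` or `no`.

Expression: (((b*x)*((y*((7+z)+(2*3)))*(((z+b)+(a*0))*((b+a)+x))))+0)
Scanning for simplifiable subexpressions (pre-order)...
  at root: (((b*x)*((y*((7+z)+(2*3)))*(((z+b)+(a*0))*((b+a)+x))))+0) (SIMPLIFIABLE)
  at L: ((b*x)*((y*((7+z)+(2*3)))*(((z+b)+(a*0))*((b+a)+x)))) (not simplifiable)
  at LL: (b*x) (not simplifiable)
  at LR: ((y*((7+z)+(2*3)))*(((z+b)+(a*0))*((b+a)+x))) (not simplifiable)
  at LRL: (y*((7+z)+(2*3))) (not simplifiable)
  at LRLR: ((7+z)+(2*3)) (not simplifiable)
  at LRLRL: (7+z) (not simplifiable)
  at LRLRR: (2*3) (SIMPLIFIABLE)
  at LRR: (((z+b)+(a*0))*((b+a)+x)) (not simplifiable)
  at LRRL: ((z+b)+(a*0)) (not simplifiable)
  at LRRLL: (z+b) (not simplifiable)
  at LRRLR: (a*0) (SIMPLIFIABLE)
  at LRRR: ((b+a)+x) (not simplifiable)
  at LRRRL: (b+a) (not simplifiable)
Found simplifiable subexpr at path root: (((b*x)*((y*((7+z)+(2*3)))*(((z+b)+(a*0))*((b+a)+x))))+0)
One SIMPLIFY step would give: ((b*x)*((y*((7+z)+(2*3)))*(((z+b)+(a*0))*((b+a)+x))))
-> NOT in normal form.

Answer: no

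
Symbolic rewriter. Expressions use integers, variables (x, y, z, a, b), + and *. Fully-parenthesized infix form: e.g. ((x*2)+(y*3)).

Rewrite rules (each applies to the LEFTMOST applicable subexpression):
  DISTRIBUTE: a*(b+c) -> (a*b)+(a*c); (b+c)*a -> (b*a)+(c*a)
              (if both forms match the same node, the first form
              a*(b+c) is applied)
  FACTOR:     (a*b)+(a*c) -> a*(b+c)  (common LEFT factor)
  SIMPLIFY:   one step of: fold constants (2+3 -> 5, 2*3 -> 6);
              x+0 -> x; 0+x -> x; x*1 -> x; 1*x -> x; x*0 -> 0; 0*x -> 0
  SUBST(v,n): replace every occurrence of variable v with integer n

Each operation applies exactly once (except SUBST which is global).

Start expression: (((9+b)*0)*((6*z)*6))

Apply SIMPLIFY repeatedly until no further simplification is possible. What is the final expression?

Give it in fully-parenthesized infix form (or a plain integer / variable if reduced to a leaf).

Start: (((9+b)*0)*((6*z)*6))
Step 1: at L: ((9+b)*0) -> 0; overall: (((9+b)*0)*((6*z)*6)) -> (0*((6*z)*6))
Step 2: at root: (0*((6*z)*6)) -> 0; overall: (0*((6*z)*6)) -> 0
Fixed point: 0

Answer: 0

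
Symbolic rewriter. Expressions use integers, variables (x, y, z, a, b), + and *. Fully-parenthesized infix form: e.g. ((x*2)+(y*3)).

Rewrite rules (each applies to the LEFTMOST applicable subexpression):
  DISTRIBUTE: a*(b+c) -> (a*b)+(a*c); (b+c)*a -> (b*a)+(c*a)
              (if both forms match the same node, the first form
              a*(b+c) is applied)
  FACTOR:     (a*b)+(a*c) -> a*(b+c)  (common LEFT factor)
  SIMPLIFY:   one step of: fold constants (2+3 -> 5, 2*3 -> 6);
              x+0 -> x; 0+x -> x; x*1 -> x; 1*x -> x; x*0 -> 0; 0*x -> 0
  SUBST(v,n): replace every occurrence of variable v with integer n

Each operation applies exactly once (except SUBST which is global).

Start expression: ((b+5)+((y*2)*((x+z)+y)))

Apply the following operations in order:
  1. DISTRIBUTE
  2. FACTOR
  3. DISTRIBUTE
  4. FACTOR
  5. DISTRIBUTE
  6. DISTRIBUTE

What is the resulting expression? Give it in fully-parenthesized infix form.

Start: ((b+5)+((y*2)*((x+z)+y)))
Apply DISTRIBUTE at R (target: ((y*2)*((x+z)+y))): ((b+5)+((y*2)*((x+z)+y))) -> ((b+5)+(((y*2)*(x+z))+((y*2)*y)))
Apply FACTOR at R (target: (((y*2)*(x+z))+((y*2)*y))): ((b+5)+(((y*2)*(x+z))+((y*2)*y))) -> ((b+5)+((y*2)*((x+z)+y)))
Apply DISTRIBUTE at R (target: ((y*2)*((x+z)+y))): ((b+5)+((y*2)*((x+z)+y))) -> ((b+5)+(((y*2)*(x+z))+((y*2)*y)))
Apply FACTOR at R (target: (((y*2)*(x+z))+((y*2)*y))): ((b+5)+(((y*2)*(x+z))+((y*2)*y))) -> ((b+5)+((y*2)*((x+z)+y)))
Apply DISTRIBUTE at R (target: ((y*2)*((x+z)+y))): ((b+5)+((y*2)*((x+z)+y))) -> ((b+5)+(((y*2)*(x+z))+((y*2)*y)))
Apply DISTRIBUTE at RL (target: ((y*2)*(x+z))): ((b+5)+(((y*2)*(x+z))+((y*2)*y))) -> ((b+5)+((((y*2)*x)+((y*2)*z))+((y*2)*y)))

Answer: ((b+5)+((((y*2)*x)+((y*2)*z))+((y*2)*y)))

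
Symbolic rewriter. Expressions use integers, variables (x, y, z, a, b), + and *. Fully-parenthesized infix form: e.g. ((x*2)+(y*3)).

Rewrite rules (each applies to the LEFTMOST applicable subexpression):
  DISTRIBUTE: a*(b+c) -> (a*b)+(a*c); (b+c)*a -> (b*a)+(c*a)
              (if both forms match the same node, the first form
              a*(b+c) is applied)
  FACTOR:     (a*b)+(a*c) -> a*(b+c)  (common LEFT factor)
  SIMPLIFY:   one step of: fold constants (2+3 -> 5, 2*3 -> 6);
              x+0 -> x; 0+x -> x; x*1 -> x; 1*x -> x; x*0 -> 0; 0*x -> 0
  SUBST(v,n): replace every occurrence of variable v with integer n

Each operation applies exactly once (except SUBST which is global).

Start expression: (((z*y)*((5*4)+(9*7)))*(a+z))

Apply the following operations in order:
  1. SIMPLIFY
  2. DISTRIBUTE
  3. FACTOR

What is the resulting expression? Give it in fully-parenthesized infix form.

Start: (((z*y)*((5*4)+(9*7)))*(a+z))
Apply SIMPLIFY at LRL (target: (5*4)): (((z*y)*((5*4)+(9*7)))*(a+z)) -> (((z*y)*(20+(9*7)))*(a+z))
Apply DISTRIBUTE at root (target: (((z*y)*(20+(9*7)))*(a+z))): (((z*y)*(20+(9*7)))*(a+z)) -> ((((z*y)*(20+(9*7)))*a)+(((z*y)*(20+(9*7)))*z))
Apply FACTOR at root (target: ((((z*y)*(20+(9*7)))*a)+(((z*y)*(20+(9*7)))*z))): ((((z*y)*(20+(9*7)))*a)+(((z*y)*(20+(9*7)))*z)) -> (((z*y)*(20+(9*7)))*(a+z))

Answer: (((z*y)*(20+(9*7)))*(a+z))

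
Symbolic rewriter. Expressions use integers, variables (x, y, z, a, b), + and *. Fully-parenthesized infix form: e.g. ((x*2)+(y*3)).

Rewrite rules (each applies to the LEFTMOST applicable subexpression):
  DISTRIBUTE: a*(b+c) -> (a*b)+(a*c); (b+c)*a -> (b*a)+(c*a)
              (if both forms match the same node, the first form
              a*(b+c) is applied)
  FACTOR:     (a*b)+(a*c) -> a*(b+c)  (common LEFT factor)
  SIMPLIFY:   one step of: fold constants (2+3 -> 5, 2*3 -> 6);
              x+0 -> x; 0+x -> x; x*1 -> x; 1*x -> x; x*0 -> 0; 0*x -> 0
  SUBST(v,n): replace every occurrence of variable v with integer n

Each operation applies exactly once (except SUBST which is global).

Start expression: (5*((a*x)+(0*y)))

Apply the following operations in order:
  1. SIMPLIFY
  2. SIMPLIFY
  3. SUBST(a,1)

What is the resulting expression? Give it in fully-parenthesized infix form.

Answer: (5*(1*x))

Derivation:
Start: (5*((a*x)+(0*y)))
Apply SIMPLIFY at RR (target: (0*y)): (5*((a*x)+(0*y))) -> (5*((a*x)+0))
Apply SIMPLIFY at R (target: ((a*x)+0)): (5*((a*x)+0)) -> (5*(a*x))
Apply SUBST(a,1): (5*(a*x)) -> (5*(1*x))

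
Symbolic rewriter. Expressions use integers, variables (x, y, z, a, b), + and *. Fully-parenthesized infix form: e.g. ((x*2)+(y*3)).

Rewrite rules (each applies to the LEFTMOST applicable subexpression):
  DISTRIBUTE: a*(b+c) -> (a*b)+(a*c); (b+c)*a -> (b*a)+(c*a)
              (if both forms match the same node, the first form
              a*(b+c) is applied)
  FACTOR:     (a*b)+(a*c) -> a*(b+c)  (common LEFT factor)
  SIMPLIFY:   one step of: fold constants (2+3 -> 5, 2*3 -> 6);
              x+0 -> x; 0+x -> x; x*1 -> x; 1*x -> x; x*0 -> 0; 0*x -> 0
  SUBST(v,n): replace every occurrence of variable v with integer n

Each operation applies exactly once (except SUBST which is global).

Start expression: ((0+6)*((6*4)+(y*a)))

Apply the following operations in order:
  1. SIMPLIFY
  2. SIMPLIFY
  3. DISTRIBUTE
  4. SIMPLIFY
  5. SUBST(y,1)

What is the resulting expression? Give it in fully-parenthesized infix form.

Start: ((0+6)*((6*4)+(y*a)))
Apply SIMPLIFY at L (target: (0+6)): ((0+6)*((6*4)+(y*a))) -> (6*((6*4)+(y*a)))
Apply SIMPLIFY at RL (target: (6*4)): (6*((6*4)+(y*a))) -> (6*(24+(y*a)))
Apply DISTRIBUTE at root (target: (6*(24+(y*a)))): (6*(24+(y*a))) -> ((6*24)+(6*(y*a)))
Apply SIMPLIFY at L (target: (6*24)): ((6*24)+(6*(y*a))) -> (144+(6*(y*a)))
Apply SUBST(y,1): (144+(6*(y*a))) -> (144+(6*(1*a)))

Answer: (144+(6*(1*a)))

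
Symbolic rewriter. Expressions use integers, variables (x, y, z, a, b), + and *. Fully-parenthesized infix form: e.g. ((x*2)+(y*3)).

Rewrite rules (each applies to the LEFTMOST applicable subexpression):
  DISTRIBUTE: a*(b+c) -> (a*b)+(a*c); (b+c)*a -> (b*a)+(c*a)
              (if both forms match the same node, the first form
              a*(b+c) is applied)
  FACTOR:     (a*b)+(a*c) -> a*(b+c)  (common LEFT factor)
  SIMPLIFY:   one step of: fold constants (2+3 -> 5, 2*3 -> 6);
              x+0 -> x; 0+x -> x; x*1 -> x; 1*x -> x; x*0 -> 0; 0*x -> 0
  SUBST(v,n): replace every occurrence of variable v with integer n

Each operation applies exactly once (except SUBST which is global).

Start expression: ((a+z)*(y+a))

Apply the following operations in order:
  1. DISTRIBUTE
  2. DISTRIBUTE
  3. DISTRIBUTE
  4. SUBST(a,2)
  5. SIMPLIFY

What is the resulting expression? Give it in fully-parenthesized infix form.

Answer: (((2*y)+(z*y))+(4+(z*2)))

Derivation:
Start: ((a+z)*(y+a))
Apply DISTRIBUTE at root (target: ((a+z)*(y+a))): ((a+z)*(y+a)) -> (((a+z)*y)+((a+z)*a))
Apply DISTRIBUTE at L (target: ((a+z)*y)): (((a+z)*y)+((a+z)*a)) -> (((a*y)+(z*y))+((a+z)*a))
Apply DISTRIBUTE at R (target: ((a+z)*a)): (((a*y)+(z*y))+((a+z)*a)) -> (((a*y)+(z*y))+((a*a)+(z*a)))
Apply SUBST(a,2): (((a*y)+(z*y))+((a*a)+(z*a))) -> (((2*y)+(z*y))+((2*2)+(z*2)))
Apply SIMPLIFY at RL (target: (2*2)): (((2*y)+(z*y))+((2*2)+(z*2))) -> (((2*y)+(z*y))+(4+(z*2)))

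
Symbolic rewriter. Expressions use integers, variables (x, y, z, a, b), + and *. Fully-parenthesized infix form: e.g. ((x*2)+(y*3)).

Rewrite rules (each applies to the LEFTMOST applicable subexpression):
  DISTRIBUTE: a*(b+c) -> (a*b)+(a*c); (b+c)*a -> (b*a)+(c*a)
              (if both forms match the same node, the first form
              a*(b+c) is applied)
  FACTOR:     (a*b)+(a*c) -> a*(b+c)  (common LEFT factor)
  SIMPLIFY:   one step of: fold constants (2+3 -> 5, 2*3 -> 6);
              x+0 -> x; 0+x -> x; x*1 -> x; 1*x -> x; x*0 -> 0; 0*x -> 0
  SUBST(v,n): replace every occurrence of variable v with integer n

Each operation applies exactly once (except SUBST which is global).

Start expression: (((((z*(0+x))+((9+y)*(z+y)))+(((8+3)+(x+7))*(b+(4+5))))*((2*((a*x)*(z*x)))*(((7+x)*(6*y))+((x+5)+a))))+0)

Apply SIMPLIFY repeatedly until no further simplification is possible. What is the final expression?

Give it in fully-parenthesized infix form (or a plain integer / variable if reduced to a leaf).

Start: (((((z*(0+x))+((9+y)*(z+y)))+(((8+3)+(x+7))*(b+(4+5))))*((2*((a*x)*(z*x)))*(((7+x)*(6*y))+((x+5)+a))))+0)
Step 1: at root: (((((z*(0+x))+((9+y)*(z+y)))+(((8+3)+(x+7))*(b+(4+5))))*((2*((a*x)*(z*x)))*(((7+x)*(6*y))+((x+5)+a))))+0) -> ((((z*(0+x))+((9+y)*(z+y)))+(((8+3)+(x+7))*(b+(4+5))))*((2*((a*x)*(z*x)))*(((7+x)*(6*y))+((x+5)+a)))); overall: (((((z*(0+x))+((9+y)*(z+y)))+(((8+3)+(x+7))*(b+(4+5))))*((2*((a*x)*(z*x)))*(((7+x)*(6*y))+((x+5)+a))))+0) -> ((((z*(0+x))+((9+y)*(z+y)))+(((8+3)+(x+7))*(b+(4+5))))*((2*((a*x)*(z*x)))*(((7+x)*(6*y))+((x+5)+a))))
Step 2: at LLLR: (0+x) -> x; overall: ((((z*(0+x))+((9+y)*(z+y)))+(((8+3)+(x+7))*(b+(4+5))))*((2*((a*x)*(z*x)))*(((7+x)*(6*y))+((x+5)+a)))) -> ((((z*x)+((9+y)*(z+y)))+(((8+3)+(x+7))*(b+(4+5))))*((2*((a*x)*(z*x)))*(((7+x)*(6*y))+((x+5)+a))))
Step 3: at LRLL: (8+3) -> 11; overall: ((((z*x)+((9+y)*(z+y)))+(((8+3)+(x+7))*(b+(4+5))))*((2*((a*x)*(z*x)))*(((7+x)*(6*y))+((x+5)+a)))) -> ((((z*x)+((9+y)*(z+y)))+((11+(x+7))*(b+(4+5))))*((2*((a*x)*(z*x)))*(((7+x)*(6*y))+((x+5)+a))))
Step 4: at LRRR: (4+5) -> 9; overall: ((((z*x)+((9+y)*(z+y)))+((11+(x+7))*(b+(4+5))))*((2*((a*x)*(z*x)))*(((7+x)*(6*y))+((x+5)+a)))) -> ((((z*x)+((9+y)*(z+y)))+((11+(x+7))*(b+9)))*((2*((a*x)*(z*x)))*(((7+x)*(6*y))+((x+5)+a))))
Fixed point: ((((z*x)+((9+y)*(z+y)))+((11+(x+7))*(b+9)))*((2*((a*x)*(z*x)))*(((7+x)*(6*y))+((x+5)+a))))

Answer: ((((z*x)+((9+y)*(z+y)))+((11+(x+7))*(b+9)))*((2*((a*x)*(z*x)))*(((7+x)*(6*y))+((x+5)+a))))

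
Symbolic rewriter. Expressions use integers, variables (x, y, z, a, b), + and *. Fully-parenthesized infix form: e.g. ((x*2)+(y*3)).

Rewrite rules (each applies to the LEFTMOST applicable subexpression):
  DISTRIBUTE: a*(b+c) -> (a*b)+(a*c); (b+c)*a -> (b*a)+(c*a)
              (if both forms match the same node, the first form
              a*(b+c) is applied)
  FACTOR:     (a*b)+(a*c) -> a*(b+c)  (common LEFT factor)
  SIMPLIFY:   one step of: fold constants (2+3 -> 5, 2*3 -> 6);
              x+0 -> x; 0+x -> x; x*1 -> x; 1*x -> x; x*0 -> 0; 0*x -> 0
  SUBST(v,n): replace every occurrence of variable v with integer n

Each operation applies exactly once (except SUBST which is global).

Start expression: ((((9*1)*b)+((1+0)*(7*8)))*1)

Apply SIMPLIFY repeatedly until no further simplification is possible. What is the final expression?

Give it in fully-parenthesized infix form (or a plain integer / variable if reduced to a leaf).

Start: ((((9*1)*b)+((1+0)*(7*8)))*1)
Step 1: at root: ((((9*1)*b)+((1+0)*(7*8)))*1) -> (((9*1)*b)+((1+0)*(7*8))); overall: ((((9*1)*b)+((1+0)*(7*8)))*1) -> (((9*1)*b)+((1+0)*(7*8)))
Step 2: at LL: (9*1) -> 9; overall: (((9*1)*b)+((1+0)*(7*8))) -> ((9*b)+((1+0)*(7*8)))
Step 3: at RL: (1+0) -> 1; overall: ((9*b)+((1+0)*(7*8))) -> ((9*b)+(1*(7*8)))
Step 4: at R: (1*(7*8)) -> (7*8); overall: ((9*b)+(1*(7*8))) -> ((9*b)+(7*8))
Step 5: at R: (7*8) -> 56; overall: ((9*b)+(7*8)) -> ((9*b)+56)
Fixed point: ((9*b)+56)

Answer: ((9*b)+56)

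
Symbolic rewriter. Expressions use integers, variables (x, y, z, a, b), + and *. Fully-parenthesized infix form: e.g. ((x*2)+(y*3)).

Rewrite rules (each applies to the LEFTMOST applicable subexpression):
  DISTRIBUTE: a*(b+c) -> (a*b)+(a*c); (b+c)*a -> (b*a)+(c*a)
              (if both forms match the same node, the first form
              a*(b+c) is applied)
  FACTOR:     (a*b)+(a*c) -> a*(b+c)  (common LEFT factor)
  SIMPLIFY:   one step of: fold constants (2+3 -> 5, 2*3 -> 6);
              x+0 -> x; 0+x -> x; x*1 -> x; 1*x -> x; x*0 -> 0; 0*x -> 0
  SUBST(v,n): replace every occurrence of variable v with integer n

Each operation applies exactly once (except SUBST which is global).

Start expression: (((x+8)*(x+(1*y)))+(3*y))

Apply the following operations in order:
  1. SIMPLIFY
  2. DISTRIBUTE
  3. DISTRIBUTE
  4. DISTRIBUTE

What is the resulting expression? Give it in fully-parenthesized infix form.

Answer: ((((x*x)+(8*x))+((x*y)+(8*y)))+(3*y))

Derivation:
Start: (((x+8)*(x+(1*y)))+(3*y))
Apply SIMPLIFY at LRR (target: (1*y)): (((x+8)*(x+(1*y)))+(3*y)) -> (((x+8)*(x+y))+(3*y))
Apply DISTRIBUTE at L (target: ((x+8)*(x+y))): (((x+8)*(x+y))+(3*y)) -> ((((x+8)*x)+((x+8)*y))+(3*y))
Apply DISTRIBUTE at LL (target: ((x+8)*x)): ((((x+8)*x)+((x+8)*y))+(3*y)) -> ((((x*x)+(8*x))+((x+8)*y))+(3*y))
Apply DISTRIBUTE at LR (target: ((x+8)*y)): ((((x*x)+(8*x))+((x+8)*y))+(3*y)) -> ((((x*x)+(8*x))+((x*y)+(8*y)))+(3*y))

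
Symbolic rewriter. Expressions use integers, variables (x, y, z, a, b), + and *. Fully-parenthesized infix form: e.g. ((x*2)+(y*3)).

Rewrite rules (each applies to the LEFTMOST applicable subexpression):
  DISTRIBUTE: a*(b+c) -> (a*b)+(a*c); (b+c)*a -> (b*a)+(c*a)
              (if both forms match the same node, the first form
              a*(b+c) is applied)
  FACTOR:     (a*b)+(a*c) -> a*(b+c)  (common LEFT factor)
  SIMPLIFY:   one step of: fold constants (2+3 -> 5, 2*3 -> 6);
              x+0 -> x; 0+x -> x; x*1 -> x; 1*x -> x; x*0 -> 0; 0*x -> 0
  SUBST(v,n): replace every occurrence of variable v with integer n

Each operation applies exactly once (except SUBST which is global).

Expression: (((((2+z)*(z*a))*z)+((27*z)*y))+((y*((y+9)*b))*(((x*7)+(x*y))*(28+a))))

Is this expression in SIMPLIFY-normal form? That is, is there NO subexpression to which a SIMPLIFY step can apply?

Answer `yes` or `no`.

Answer: yes

Derivation:
Expression: (((((2+z)*(z*a))*z)+((27*z)*y))+((y*((y+9)*b))*(((x*7)+(x*y))*(28+a))))
Scanning for simplifiable subexpressions (pre-order)...
  at root: (((((2+z)*(z*a))*z)+((27*z)*y))+((y*((y+9)*b))*(((x*7)+(x*y))*(28+a)))) (not simplifiable)
  at L: ((((2+z)*(z*a))*z)+((27*z)*y)) (not simplifiable)
  at LL: (((2+z)*(z*a))*z) (not simplifiable)
  at LLL: ((2+z)*(z*a)) (not simplifiable)
  at LLLL: (2+z) (not simplifiable)
  at LLLR: (z*a) (not simplifiable)
  at LR: ((27*z)*y) (not simplifiable)
  at LRL: (27*z) (not simplifiable)
  at R: ((y*((y+9)*b))*(((x*7)+(x*y))*(28+a))) (not simplifiable)
  at RL: (y*((y+9)*b)) (not simplifiable)
  at RLR: ((y+9)*b) (not simplifiable)
  at RLRL: (y+9) (not simplifiable)
  at RR: (((x*7)+(x*y))*(28+a)) (not simplifiable)
  at RRL: ((x*7)+(x*y)) (not simplifiable)
  at RRLL: (x*7) (not simplifiable)
  at RRLR: (x*y) (not simplifiable)
  at RRR: (28+a) (not simplifiable)
Result: no simplifiable subexpression found -> normal form.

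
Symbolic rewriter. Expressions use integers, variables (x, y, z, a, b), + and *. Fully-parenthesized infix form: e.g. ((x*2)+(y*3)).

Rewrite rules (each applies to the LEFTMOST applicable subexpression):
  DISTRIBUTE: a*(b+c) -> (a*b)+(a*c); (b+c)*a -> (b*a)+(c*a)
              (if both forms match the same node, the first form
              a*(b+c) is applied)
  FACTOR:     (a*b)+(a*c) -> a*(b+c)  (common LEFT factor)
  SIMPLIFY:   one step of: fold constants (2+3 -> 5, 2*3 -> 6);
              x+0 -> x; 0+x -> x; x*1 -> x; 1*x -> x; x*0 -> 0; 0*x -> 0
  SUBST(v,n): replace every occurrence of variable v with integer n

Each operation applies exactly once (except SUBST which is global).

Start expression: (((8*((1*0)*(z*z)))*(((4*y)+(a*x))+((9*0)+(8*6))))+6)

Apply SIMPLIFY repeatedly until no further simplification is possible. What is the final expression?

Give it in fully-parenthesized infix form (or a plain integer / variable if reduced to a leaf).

Start: (((8*((1*0)*(z*z)))*(((4*y)+(a*x))+((9*0)+(8*6))))+6)
Step 1: at LLRL: (1*0) -> 0; overall: (((8*((1*0)*(z*z)))*(((4*y)+(a*x))+((9*0)+(8*6))))+6) -> (((8*(0*(z*z)))*(((4*y)+(a*x))+((9*0)+(8*6))))+6)
Step 2: at LLR: (0*(z*z)) -> 0; overall: (((8*(0*(z*z)))*(((4*y)+(a*x))+((9*0)+(8*6))))+6) -> (((8*0)*(((4*y)+(a*x))+((9*0)+(8*6))))+6)
Step 3: at LL: (8*0) -> 0; overall: (((8*0)*(((4*y)+(a*x))+((9*0)+(8*6))))+6) -> ((0*(((4*y)+(a*x))+((9*0)+(8*6))))+6)
Step 4: at L: (0*(((4*y)+(a*x))+((9*0)+(8*6)))) -> 0; overall: ((0*(((4*y)+(a*x))+((9*0)+(8*6))))+6) -> (0+6)
Step 5: at root: (0+6) -> 6; overall: (0+6) -> 6
Fixed point: 6

Answer: 6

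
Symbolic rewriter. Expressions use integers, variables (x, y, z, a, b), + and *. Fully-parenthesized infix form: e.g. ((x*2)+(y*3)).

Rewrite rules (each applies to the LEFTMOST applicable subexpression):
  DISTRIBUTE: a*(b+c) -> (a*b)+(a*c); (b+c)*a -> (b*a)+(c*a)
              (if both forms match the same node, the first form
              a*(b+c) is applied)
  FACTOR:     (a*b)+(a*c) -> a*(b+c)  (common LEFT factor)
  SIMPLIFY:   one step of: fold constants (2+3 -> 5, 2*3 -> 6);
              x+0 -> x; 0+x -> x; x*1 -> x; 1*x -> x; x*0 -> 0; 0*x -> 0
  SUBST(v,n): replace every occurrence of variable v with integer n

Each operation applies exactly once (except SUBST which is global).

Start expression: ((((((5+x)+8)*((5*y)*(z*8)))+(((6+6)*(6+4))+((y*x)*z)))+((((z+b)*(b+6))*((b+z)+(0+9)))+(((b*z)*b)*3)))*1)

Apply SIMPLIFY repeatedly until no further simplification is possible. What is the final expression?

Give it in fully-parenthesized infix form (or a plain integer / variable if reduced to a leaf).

Start: ((((((5+x)+8)*((5*y)*(z*8)))+(((6+6)*(6+4))+((y*x)*z)))+((((z+b)*(b+6))*((b+z)+(0+9)))+(((b*z)*b)*3)))*1)
Step 1: at root: ((((((5+x)+8)*((5*y)*(z*8)))+(((6+6)*(6+4))+((y*x)*z)))+((((z+b)*(b+6))*((b+z)+(0+9)))+(((b*z)*b)*3)))*1) -> (((((5+x)+8)*((5*y)*(z*8)))+(((6+6)*(6+4))+((y*x)*z)))+((((z+b)*(b+6))*((b+z)+(0+9)))+(((b*z)*b)*3))); overall: ((((((5+x)+8)*((5*y)*(z*8)))+(((6+6)*(6+4))+((y*x)*z)))+((((z+b)*(b+6))*((b+z)+(0+9)))+(((b*z)*b)*3)))*1) -> (((((5+x)+8)*((5*y)*(z*8)))+(((6+6)*(6+4))+((y*x)*z)))+((((z+b)*(b+6))*((b+z)+(0+9)))+(((b*z)*b)*3)))
Step 2: at LRLL: (6+6) -> 12; overall: (((((5+x)+8)*((5*y)*(z*8)))+(((6+6)*(6+4))+((y*x)*z)))+((((z+b)*(b+6))*((b+z)+(0+9)))+(((b*z)*b)*3))) -> (((((5+x)+8)*((5*y)*(z*8)))+((12*(6+4))+((y*x)*z)))+((((z+b)*(b+6))*((b+z)+(0+9)))+(((b*z)*b)*3)))
Step 3: at LRLR: (6+4) -> 10; overall: (((((5+x)+8)*((5*y)*(z*8)))+((12*(6+4))+((y*x)*z)))+((((z+b)*(b+6))*((b+z)+(0+9)))+(((b*z)*b)*3))) -> (((((5+x)+8)*((5*y)*(z*8)))+((12*10)+((y*x)*z)))+((((z+b)*(b+6))*((b+z)+(0+9)))+(((b*z)*b)*3)))
Step 4: at LRL: (12*10) -> 120; overall: (((((5+x)+8)*((5*y)*(z*8)))+((12*10)+((y*x)*z)))+((((z+b)*(b+6))*((b+z)+(0+9)))+(((b*z)*b)*3))) -> (((((5+x)+8)*((5*y)*(z*8)))+(120+((y*x)*z)))+((((z+b)*(b+6))*((b+z)+(0+9)))+(((b*z)*b)*3)))
Step 5: at RLRR: (0+9) -> 9; overall: (((((5+x)+8)*((5*y)*(z*8)))+(120+((y*x)*z)))+((((z+b)*(b+6))*((b+z)+(0+9)))+(((b*z)*b)*3))) -> (((((5+x)+8)*((5*y)*(z*8)))+(120+((y*x)*z)))+((((z+b)*(b+6))*((b+z)+9))+(((b*z)*b)*3)))
Fixed point: (((((5+x)+8)*((5*y)*(z*8)))+(120+((y*x)*z)))+((((z+b)*(b+6))*((b+z)+9))+(((b*z)*b)*3)))

Answer: (((((5+x)+8)*((5*y)*(z*8)))+(120+((y*x)*z)))+((((z+b)*(b+6))*((b+z)+9))+(((b*z)*b)*3)))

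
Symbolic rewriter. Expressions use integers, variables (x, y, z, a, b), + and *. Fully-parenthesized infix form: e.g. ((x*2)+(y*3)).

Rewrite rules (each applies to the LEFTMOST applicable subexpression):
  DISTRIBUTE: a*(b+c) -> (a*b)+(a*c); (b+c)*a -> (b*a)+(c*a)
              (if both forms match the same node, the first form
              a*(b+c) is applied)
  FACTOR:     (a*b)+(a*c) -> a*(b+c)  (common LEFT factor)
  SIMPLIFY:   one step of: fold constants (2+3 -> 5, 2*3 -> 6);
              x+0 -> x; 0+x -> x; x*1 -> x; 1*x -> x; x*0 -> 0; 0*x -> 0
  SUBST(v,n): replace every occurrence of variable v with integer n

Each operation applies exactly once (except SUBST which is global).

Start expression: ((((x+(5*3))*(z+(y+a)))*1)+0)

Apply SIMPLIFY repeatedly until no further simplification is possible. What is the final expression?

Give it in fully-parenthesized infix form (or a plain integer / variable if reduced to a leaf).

Start: ((((x+(5*3))*(z+(y+a)))*1)+0)
Step 1: at root: ((((x+(5*3))*(z+(y+a)))*1)+0) -> (((x+(5*3))*(z+(y+a)))*1); overall: ((((x+(5*3))*(z+(y+a)))*1)+0) -> (((x+(5*3))*(z+(y+a)))*1)
Step 2: at root: (((x+(5*3))*(z+(y+a)))*1) -> ((x+(5*3))*(z+(y+a))); overall: (((x+(5*3))*(z+(y+a)))*1) -> ((x+(5*3))*(z+(y+a)))
Step 3: at LR: (5*3) -> 15; overall: ((x+(5*3))*(z+(y+a))) -> ((x+15)*(z+(y+a)))
Fixed point: ((x+15)*(z+(y+a)))

Answer: ((x+15)*(z+(y+a)))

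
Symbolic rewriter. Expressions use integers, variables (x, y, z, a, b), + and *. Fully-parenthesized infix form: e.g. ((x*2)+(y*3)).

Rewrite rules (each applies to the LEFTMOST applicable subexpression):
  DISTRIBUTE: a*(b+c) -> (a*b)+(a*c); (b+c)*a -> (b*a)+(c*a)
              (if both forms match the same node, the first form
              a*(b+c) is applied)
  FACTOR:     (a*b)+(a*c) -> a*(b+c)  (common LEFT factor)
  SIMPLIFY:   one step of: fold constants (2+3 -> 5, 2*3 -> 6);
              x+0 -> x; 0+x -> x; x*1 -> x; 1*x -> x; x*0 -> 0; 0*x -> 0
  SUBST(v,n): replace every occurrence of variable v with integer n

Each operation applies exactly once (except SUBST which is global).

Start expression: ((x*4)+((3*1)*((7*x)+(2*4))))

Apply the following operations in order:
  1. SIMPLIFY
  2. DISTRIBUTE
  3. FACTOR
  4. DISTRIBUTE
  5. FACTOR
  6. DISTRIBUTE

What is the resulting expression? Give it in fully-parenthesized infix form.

Start: ((x*4)+((3*1)*((7*x)+(2*4))))
Apply SIMPLIFY at RL (target: (3*1)): ((x*4)+((3*1)*((7*x)+(2*4)))) -> ((x*4)+(3*((7*x)+(2*4))))
Apply DISTRIBUTE at R (target: (3*((7*x)+(2*4)))): ((x*4)+(3*((7*x)+(2*4)))) -> ((x*4)+((3*(7*x))+(3*(2*4))))
Apply FACTOR at R (target: ((3*(7*x))+(3*(2*4)))): ((x*4)+((3*(7*x))+(3*(2*4)))) -> ((x*4)+(3*((7*x)+(2*4))))
Apply DISTRIBUTE at R (target: (3*((7*x)+(2*4)))): ((x*4)+(3*((7*x)+(2*4)))) -> ((x*4)+((3*(7*x))+(3*(2*4))))
Apply FACTOR at R (target: ((3*(7*x))+(3*(2*4)))): ((x*4)+((3*(7*x))+(3*(2*4)))) -> ((x*4)+(3*((7*x)+(2*4))))
Apply DISTRIBUTE at R (target: (3*((7*x)+(2*4)))): ((x*4)+(3*((7*x)+(2*4)))) -> ((x*4)+((3*(7*x))+(3*(2*4))))

Answer: ((x*4)+((3*(7*x))+(3*(2*4))))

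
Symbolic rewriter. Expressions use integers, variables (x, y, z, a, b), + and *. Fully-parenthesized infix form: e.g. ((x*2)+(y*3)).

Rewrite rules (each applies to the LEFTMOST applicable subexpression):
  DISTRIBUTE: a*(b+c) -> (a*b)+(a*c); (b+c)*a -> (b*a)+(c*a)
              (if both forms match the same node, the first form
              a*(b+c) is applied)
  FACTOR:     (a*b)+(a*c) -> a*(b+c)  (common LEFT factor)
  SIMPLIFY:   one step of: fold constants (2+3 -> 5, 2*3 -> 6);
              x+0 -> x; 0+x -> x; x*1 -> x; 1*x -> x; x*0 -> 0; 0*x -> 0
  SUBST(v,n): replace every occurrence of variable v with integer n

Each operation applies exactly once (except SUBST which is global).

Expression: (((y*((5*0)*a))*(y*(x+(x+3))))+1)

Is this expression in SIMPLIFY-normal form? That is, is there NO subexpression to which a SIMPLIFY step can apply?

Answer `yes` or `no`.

Expression: (((y*((5*0)*a))*(y*(x+(x+3))))+1)
Scanning for simplifiable subexpressions (pre-order)...
  at root: (((y*((5*0)*a))*(y*(x+(x+3))))+1) (not simplifiable)
  at L: ((y*((5*0)*a))*(y*(x+(x+3)))) (not simplifiable)
  at LL: (y*((5*0)*a)) (not simplifiable)
  at LLR: ((5*0)*a) (not simplifiable)
  at LLRL: (5*0) (SIMPLIFIABLE)
  at LR: (y*(x+(x+3))) (not simplifiable)
  at LRR: (x+(x+3)) (not simplifiable)
  at LRRR: (x+3) (not simplifiable)
Found simplifiable subexpr at path LLRL: (5*0)
One SIMPLIFY step would give: (((y*(0*a))*(y*(x+(x+3))))+1)
-> NOT in normal form.

Answer: no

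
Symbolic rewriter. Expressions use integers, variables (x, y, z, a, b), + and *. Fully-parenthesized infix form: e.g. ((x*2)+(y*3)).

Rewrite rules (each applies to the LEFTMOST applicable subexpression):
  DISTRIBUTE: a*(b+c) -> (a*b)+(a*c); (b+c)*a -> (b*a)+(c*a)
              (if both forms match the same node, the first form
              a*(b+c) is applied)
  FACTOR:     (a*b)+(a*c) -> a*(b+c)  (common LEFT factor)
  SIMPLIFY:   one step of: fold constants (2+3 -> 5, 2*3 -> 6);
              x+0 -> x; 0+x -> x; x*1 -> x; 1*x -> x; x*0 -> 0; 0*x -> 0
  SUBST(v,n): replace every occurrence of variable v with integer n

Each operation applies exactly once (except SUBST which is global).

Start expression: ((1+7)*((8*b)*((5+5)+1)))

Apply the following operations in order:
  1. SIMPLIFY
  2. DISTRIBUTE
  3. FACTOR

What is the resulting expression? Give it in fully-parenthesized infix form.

Answer: (8*((8*b)*((5+5)+1)))

Derivation:
Start: ((1+7)*((8*b)*((5+5)+1)))
Apply SIMPLIFY at L (target: (1+7)): ((1+7)*((8*b)*((5+5)+1))) -> (8*((8*b)*((5+5)+1)))
Apply DISTRIBUTE at R (target: ((8*b)*((5+5)+1))): (8*((8*b)*((5+5)+1))) -> (8*(((8*b)*(5+5))+((8*b)*1)))
Apply FACTOR at R (target: (((8*b)*(5+5))+((8*b)*1))): (8*(((8*b)*(5+5))+((8*b)*1))) -> (8*((8*b)*((5+5)+1)))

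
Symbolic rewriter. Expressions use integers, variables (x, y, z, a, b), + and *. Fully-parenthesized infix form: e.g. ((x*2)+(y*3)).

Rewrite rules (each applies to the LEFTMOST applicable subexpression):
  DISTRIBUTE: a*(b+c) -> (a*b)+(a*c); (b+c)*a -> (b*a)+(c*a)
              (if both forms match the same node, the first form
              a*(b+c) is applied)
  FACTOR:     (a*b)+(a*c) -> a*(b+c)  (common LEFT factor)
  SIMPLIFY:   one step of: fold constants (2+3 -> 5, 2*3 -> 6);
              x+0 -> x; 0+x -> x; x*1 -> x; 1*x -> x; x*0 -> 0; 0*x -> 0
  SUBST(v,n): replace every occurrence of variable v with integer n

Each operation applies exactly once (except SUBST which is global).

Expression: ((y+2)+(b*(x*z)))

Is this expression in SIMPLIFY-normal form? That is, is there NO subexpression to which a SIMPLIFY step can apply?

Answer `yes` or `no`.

Expression: ((y+2)+(b*(x*z)))
Scanning for simplifiable subexpressions (pre-order)...
  at root: ((y+2)+(b*(x*z))) (not simplifiable)
  at L: (y+2) (not simplifiable)
  at R: (b*(x*z)) (not simplifiable)
  at RR: (x*z) (not simplifiable)
Result: no simplifiable subexpression found -> normal form.

Answer: yes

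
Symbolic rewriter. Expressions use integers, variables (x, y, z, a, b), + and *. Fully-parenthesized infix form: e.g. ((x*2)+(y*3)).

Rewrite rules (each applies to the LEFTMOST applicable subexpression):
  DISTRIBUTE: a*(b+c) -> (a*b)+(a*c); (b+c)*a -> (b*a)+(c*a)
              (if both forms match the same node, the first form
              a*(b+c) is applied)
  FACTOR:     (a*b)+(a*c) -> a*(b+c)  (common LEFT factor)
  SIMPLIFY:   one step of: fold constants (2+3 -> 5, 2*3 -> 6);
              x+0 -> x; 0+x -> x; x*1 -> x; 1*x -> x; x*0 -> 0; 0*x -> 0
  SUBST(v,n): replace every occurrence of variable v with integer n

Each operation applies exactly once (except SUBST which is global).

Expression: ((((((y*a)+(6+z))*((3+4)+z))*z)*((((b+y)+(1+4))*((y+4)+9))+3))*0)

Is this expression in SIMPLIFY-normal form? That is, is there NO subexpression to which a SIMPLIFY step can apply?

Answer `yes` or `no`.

Answer: no

Derivation:
Expression: ((((((y*a)+(6+z))*((3+4)+z))*z)*((((b+y)+(1+4))*((y+4)+9))+3))*0)
Scanning for simplifiable subexpressions (pre-order)...
  at root: ((((((y*a)+(6+z))*((3+4)+z))*z)*((((b+y)+(1+4))*((y+4)+9))+3))*0) (SIMPLIFIABLE)
  at L: (((((y*a)+(6+z))*((3+4)+z))*z)*((((b+y)+(1+4))*((y+4)+9))+3)) (not simplifiable)
  at LL: ((((y*a)+(6+z))*((3+4)+z))*z) (not simplifiable)
  at LLL: (((y*a)+(6+z))*((3+4)+z)) (not simplifiable)
  at LLLL: ((y*a)+(6+z)) (not simplifiable)
  at LLLLL: (y*a) (not simplifiable)
  at LLLLR: (6+z) (not simplifiable)
  at LLLR: ((3+4)+z) (not simplifiable)
  at LLLRL: (3+4) (SIMPLIFIABLE)
  at LR: ((((b+y)+(1+4))*((y+4)+9))+3) (not simplifiable)
  at LRL: (((b+y)+(1+4))*((y+4)+9)) (not simplifiable)
  at LRLL: ((b+y)+(1+4)) (not simplifiable)
  at LRLLL: (b+y) (not simplifiable)
  at LRLLR: (1+4) (SIMPLIFIABLE)
  at LRLR: ((y+4)+9) (not simplifiable)
  at LRLRL: (y+4) (not simplifiable)
Found simplifiable subexpr at path root: ((((((y*a)+(6+z))*((3+4)+z))*z)*((((b+y)+(1+4))*((y+4)+9))+3))*0)
One SIMPLIFY step would give: 0
-> NOT in normal form.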